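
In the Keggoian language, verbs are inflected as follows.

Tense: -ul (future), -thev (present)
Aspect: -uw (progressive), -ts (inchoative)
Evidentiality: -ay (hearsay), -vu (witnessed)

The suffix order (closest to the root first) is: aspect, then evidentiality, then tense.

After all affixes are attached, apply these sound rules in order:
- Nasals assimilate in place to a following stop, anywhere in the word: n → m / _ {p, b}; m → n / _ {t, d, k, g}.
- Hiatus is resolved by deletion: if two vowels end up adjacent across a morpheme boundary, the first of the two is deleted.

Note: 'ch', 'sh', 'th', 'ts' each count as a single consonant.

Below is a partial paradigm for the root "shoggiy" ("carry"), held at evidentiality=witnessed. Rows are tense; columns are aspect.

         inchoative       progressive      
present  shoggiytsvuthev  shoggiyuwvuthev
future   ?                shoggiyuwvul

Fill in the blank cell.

Attach aspect inchoative -ts → shoggiyts.
Attach evidentiality witnessed -vu → shoggiytsvu.
Attach tense future -ul → shoggiytsvuul.
Nasal assimilation: no change.
Apply vowel deletion: shoggiytsvuul → shoggiytsvul.

shoggiytsvul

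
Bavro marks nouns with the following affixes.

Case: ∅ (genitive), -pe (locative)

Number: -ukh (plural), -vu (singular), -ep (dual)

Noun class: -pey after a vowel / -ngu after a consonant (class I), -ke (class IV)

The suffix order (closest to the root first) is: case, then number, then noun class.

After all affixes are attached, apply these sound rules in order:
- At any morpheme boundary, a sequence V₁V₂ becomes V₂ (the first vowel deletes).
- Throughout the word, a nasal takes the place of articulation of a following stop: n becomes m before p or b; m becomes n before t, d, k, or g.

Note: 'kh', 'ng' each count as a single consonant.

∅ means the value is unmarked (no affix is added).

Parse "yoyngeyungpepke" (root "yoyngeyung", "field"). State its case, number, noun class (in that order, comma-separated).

Segment: yoyngeyung-pe-ep-ke.
case: -pe → locative.
number: -ep → dual.
noun class: -ke → class IV.

locative, dual, class IV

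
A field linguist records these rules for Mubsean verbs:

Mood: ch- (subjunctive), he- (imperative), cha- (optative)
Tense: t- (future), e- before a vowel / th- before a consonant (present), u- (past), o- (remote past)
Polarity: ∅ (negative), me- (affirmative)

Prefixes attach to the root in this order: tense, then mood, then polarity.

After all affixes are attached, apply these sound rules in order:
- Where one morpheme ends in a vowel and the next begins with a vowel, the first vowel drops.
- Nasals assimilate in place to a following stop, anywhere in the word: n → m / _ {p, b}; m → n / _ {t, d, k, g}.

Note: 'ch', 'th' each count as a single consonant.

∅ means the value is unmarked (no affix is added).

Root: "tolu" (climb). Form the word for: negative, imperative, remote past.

hotolu

Attach tense remote past o- → otolu.
Attach mood imperative he- → heotolu.
polarity = negative: zero marking, form stays heotolu.
Apply vowel deletion: heotolu → hotolu.
Nasal assimilation: no change.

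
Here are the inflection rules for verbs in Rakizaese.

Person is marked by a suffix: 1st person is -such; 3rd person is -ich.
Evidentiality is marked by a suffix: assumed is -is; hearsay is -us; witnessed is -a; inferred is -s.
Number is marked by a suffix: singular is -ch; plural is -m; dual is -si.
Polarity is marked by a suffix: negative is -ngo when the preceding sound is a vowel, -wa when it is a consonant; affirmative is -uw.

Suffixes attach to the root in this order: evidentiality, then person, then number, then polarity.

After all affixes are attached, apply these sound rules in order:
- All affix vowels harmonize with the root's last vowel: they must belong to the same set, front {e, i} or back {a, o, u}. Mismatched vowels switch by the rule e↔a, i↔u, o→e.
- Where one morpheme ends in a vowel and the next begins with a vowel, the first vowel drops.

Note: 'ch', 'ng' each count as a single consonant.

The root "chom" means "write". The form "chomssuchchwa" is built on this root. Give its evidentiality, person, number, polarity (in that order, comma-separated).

Segment: chom-s-such-ch-wa.
evidentiality: -s → inferred.
person: -such → 1st person.
number: -ch → singular.
polarity: -ngo/wa → negative.

inferred, 1st person, singular, negative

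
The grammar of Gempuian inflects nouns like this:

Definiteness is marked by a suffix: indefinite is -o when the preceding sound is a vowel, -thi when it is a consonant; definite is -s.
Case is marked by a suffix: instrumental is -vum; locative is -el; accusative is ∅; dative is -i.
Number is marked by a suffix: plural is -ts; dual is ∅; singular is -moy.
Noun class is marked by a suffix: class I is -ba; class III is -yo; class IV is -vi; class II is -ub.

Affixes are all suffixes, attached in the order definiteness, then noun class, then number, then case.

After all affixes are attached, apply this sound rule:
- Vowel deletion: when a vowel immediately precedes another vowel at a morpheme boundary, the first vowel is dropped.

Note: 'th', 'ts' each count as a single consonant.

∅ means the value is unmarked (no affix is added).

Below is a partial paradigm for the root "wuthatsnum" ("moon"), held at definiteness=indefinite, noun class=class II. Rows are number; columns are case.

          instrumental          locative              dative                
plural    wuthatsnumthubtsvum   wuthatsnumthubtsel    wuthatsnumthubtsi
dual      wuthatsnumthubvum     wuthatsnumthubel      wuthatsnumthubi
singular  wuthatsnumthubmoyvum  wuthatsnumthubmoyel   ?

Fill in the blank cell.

wuthatsnumthubmoyi

Attach definiteness indefinite -thi (after consonant 'm') → wuthatsnumthi.
Attach noun class class II -ub → wuthatsnumthiub.
Attach number singular -moy → wuthatsnumthiubmoy.
Attach case dative -i → wuthatsnumthiubmoyi.
Apply vowel deletion: wuthatsnumthiubmoyi → wuthatsnumthubmoyi.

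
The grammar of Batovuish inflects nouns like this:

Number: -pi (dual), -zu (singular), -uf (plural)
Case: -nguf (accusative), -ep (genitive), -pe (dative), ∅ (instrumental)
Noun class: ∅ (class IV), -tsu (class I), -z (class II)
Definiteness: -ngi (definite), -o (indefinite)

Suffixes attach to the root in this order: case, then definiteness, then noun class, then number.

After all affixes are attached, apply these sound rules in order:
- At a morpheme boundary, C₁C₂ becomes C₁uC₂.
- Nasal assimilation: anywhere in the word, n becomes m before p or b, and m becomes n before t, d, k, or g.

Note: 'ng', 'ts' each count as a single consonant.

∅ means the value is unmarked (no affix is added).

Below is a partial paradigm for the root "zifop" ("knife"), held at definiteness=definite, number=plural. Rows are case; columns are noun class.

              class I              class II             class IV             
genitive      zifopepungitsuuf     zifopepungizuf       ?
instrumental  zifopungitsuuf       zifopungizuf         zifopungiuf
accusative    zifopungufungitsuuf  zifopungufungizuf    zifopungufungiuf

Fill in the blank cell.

Attach case genitive -ep → zifopep.
Attach definiteness definite -ngi → zifopepngi.
noun class = class IV: zero marking, form stays zifopepngi.
Attach number plural -uf → zifopepngiuf.
Apply epenthesis: zifopepngiuf → zifopepungiuf.
Nasal assimilation: no change.

zifopepungiuf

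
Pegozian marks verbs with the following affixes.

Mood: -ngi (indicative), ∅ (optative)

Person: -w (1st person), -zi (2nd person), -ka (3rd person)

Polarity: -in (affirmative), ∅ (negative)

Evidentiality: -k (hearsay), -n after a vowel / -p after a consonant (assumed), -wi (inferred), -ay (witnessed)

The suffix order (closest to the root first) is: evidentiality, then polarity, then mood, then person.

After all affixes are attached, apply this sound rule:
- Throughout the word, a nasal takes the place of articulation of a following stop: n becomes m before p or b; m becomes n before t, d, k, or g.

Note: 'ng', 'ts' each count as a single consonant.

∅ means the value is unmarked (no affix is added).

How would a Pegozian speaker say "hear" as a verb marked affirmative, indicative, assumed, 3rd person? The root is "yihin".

yihimpinngika

Attach evidentiality assumed -p (after consonant 'n') → yihinp.
Attach polarity affirmative -in → yihinpin.
Attach mood indicative -ngi → yihinpinngi.
Attach person 3rd person -ka → yihinpinngika.
Apply nasal assimilation: yihinpinngika → yihimpinngika.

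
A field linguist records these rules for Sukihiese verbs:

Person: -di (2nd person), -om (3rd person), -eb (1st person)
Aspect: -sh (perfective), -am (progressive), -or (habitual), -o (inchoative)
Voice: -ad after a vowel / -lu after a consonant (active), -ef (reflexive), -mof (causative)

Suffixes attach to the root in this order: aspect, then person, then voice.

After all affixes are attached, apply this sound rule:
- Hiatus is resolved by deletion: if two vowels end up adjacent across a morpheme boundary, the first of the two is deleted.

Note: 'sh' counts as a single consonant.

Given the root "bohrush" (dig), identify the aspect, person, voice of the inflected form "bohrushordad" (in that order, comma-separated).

Segment: bohrush-or-di-ad.
aspect: -or → habitual.
person: -di → 2nd person.
voice: -ad/lu → active.

habitual, 2nd person, active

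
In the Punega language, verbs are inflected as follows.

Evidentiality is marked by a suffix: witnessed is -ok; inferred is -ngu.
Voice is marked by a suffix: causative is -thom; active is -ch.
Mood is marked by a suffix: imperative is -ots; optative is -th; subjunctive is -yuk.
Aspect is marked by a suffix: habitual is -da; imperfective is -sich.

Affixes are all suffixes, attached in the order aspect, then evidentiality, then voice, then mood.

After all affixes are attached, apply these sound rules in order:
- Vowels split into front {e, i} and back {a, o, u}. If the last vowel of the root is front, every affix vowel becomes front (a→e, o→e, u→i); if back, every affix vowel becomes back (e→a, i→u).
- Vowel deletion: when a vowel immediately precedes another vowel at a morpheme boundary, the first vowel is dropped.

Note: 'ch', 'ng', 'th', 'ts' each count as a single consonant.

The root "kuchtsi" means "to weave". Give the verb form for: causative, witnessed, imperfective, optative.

Attach aspect imperfective -sich → kuchtsisich.
Attach evidentiality witnessed -ok → kuchtsisichok.
Attach voice causative -thom → kuchtsisichokthom.
Attach mood optative -th → kuchtsisichokthomth.
Apply vowel harmony: kuchtsisichokthomth → kuchtsisichekthemth.
Vowel deletion: no change.

kuchtsisichekthemth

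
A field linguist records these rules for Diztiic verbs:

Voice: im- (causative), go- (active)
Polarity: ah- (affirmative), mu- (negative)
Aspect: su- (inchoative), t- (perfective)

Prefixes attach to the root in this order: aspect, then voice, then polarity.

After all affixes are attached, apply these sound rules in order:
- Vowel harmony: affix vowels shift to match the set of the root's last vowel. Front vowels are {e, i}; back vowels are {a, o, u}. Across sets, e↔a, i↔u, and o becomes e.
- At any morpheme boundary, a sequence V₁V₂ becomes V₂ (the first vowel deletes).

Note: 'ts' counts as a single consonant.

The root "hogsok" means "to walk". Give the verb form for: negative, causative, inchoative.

mumsuhogsok

Attach aspect inchoative su- → suhogsok.
Attach voice causative im- → imsuhogsok.
Attach polarity negative mu- → muimsuhogsok.
Apply vowel harmony: muimsuhogsok → muumsuhogsok.
Apply vowel deletion: muumsuhogsok → mumsuhogsok.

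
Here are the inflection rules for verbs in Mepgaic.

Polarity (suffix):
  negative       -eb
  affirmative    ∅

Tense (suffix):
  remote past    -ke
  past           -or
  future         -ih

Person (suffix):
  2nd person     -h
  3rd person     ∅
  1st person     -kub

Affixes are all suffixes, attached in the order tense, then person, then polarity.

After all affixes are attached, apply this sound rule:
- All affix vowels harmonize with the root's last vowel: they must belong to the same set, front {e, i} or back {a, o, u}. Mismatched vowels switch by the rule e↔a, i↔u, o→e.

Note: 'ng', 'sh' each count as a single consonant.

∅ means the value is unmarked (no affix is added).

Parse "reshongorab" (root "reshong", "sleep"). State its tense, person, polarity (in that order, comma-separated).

Segment: reshong-or-eb.
tense: -or → past.
person: ∅ → 3rd person.
polarity: -eb → negative.

past, 3rd person, negative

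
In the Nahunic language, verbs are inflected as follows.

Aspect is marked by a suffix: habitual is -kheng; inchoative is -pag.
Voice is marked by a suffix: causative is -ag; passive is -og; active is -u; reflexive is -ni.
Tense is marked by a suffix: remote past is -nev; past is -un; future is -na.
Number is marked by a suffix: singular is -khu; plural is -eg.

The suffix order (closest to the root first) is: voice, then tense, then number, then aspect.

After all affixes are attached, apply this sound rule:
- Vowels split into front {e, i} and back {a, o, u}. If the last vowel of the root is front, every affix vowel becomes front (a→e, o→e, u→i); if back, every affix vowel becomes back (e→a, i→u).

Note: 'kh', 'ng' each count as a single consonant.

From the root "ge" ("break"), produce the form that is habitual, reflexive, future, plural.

Attach voice reflexive -ni → geni.
Attach tense future -na → genina.
Attach number plural -eg → geninaeg.
Attach aspect habitual -kheng → geninaegkheng.
Apply vowel harmony: geninaegkheng → genineegkheng.

genineegkheng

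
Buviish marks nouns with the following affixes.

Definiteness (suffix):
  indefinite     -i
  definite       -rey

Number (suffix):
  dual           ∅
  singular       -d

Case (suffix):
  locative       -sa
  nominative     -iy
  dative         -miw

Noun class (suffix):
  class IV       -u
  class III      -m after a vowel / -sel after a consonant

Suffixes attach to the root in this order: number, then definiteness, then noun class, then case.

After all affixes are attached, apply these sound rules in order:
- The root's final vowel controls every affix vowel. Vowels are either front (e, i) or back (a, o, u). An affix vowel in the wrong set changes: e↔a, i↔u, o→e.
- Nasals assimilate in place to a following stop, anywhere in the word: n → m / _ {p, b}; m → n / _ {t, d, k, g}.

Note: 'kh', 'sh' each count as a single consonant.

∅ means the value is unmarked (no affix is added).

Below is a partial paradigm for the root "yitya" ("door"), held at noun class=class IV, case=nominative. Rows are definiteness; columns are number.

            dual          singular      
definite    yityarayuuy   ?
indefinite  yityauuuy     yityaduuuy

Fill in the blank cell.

Attach number singular -d → yityad.
Attach definiteness definite -rey → yityadrey.
Attach noun class class IV -u → yityadreyu.
Attach case nominative -iy → yityadreyuiy.
Apply vowel harmony: yityadreyuiy → yityadrayuuy.
Nasal assimilation: no change.

yityadrayuuy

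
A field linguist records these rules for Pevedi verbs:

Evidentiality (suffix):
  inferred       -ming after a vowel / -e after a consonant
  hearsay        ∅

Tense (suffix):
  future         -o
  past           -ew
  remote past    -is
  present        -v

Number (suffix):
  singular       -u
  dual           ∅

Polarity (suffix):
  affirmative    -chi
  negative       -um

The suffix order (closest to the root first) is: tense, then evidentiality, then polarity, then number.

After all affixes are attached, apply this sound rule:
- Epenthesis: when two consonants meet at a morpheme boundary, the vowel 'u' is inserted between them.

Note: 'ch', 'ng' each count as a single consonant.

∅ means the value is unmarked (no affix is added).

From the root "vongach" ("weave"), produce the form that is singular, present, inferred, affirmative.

vongachuvechiu

Attach tense present -v → vongachv.
Attach evidentiality inferred -e (after consonant 'v') → vongachve.
Attach polarity affirmative -chi → vongachvechi.
Attach number singular -u → vongachvechiu.
Apply epenthesis: vongachvechiu → vongachuvechiu.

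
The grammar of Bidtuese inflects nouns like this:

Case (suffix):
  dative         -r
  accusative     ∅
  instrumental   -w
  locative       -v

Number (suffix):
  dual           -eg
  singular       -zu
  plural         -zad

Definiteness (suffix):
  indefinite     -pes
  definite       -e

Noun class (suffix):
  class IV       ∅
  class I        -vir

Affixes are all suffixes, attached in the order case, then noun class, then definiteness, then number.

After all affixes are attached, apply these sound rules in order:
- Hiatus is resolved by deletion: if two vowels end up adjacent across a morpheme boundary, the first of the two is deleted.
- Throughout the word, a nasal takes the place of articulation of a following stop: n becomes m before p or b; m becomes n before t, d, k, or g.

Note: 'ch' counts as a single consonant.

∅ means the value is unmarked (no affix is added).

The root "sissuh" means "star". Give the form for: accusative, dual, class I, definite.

case = accusative: zero marking, form stays sissuh.
Attach noun class class I -vir → sissuhvir.
Attach definiteness definite -e → sissuhvire.
Attach number dual -eg → sissuhvireeg.
Apply vowel deletion: sissuhvireeg → sissuhvireg.
Nasal assimilation: no change.

sissuhvireg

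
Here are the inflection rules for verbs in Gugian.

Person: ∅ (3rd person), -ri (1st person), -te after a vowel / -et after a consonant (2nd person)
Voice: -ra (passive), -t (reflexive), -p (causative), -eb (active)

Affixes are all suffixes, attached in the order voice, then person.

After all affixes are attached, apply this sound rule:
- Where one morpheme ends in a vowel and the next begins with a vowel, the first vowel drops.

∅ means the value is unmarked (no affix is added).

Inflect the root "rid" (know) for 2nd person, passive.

ridrate

Attach voice passive -ra → ridra.
Attach person 2nd person -te (after vowel 'a') → ridrate.
Vowel deletion: no change.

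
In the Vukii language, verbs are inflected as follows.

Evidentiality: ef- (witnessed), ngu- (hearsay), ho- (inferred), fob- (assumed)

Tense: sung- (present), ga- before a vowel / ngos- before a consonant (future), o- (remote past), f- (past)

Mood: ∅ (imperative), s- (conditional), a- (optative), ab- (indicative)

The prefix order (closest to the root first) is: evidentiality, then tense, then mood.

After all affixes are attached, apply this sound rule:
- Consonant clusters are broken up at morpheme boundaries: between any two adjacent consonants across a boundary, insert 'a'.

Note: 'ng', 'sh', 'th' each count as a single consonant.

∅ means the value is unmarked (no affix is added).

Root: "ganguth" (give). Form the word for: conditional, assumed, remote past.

Attach evidentiality assumed fob- → fobganguth.
Attach tense remote past o- → ofobganguth.
Attach mood conditional s- → sofobganguth.
Apply epenthesis: sofobganguth → sofobaganguth.

sofobaganguth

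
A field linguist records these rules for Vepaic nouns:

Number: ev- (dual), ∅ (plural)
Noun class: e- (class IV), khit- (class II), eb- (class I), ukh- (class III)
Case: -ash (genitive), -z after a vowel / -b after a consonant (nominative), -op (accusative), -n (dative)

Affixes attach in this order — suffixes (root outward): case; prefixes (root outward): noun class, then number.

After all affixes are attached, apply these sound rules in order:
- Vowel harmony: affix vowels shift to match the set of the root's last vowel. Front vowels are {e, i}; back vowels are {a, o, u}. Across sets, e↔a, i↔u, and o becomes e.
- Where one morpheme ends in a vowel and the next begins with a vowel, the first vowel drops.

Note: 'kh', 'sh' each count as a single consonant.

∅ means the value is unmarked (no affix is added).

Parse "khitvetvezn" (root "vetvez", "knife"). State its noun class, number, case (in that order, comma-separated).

Segment: khit-vetvez-n.
noun class: khit- → class II.
number: ∅ → plural.
case: -n → dative.

class II, plural, dative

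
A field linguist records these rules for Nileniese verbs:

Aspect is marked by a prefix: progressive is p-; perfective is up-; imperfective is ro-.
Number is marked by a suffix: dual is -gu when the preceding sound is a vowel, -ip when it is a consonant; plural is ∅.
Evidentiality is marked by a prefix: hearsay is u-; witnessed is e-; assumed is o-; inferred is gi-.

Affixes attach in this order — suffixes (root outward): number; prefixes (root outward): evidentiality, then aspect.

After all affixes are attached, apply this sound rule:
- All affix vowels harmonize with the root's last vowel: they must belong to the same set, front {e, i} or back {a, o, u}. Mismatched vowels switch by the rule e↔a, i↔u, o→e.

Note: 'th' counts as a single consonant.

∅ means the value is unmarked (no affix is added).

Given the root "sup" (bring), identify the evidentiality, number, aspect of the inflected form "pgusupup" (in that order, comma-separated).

Segment: p-gi-sup-ip.
evidentiality: gi- → inferred.
number: -gu/ip → dual.
aspect: p- → progressive.

inferred, dual, progressive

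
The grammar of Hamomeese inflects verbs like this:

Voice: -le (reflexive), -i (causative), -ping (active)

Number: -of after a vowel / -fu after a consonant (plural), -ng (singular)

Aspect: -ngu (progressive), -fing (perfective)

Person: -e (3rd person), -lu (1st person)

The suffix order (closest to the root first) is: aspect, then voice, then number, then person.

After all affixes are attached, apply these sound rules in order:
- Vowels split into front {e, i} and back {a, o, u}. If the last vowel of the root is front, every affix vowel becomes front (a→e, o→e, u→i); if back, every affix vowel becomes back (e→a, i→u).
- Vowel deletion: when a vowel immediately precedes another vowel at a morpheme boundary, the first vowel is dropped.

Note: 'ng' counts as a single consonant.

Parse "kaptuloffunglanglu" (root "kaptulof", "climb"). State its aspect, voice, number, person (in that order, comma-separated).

Segment: kaptulof-fing-le-ng-lu.
aspect: -fing → perfective.
voice: -le → reflexive.
number: -ng → singular.
person: -lu → 1st person.

perfective, reflexive, singular, 1st person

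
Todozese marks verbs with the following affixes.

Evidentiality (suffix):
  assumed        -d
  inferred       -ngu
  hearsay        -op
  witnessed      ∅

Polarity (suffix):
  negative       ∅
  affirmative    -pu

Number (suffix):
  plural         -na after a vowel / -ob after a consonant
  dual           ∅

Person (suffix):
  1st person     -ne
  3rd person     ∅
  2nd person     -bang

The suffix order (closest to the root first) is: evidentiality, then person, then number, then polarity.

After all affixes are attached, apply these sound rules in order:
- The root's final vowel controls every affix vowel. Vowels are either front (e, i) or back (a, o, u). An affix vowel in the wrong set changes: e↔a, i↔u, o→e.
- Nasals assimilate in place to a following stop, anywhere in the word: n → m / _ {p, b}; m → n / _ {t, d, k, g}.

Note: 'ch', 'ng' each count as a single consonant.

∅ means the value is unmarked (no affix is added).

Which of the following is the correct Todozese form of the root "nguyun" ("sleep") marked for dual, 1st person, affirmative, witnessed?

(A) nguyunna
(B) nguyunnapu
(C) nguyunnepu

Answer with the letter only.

evidentiality = witnessed: zero marking, form stays nguyun.
Attach person 1st person -ne → nguyunne.
number = dual: zero marking, form stays nguyunne.
Attach polarity affirmative -pu → nguyunnepu.
Apply vowel harmony: nguyunnepu → nguyunnapu.
Nasal assimilation: no change.
So the correct form is nguyunnapu, option (B).
(A) nguyunna is wrong: it uses negative instead of affirmative for polarity.
(C) nguyunnepu is wrong: it fails to apply the sound rule(s).

B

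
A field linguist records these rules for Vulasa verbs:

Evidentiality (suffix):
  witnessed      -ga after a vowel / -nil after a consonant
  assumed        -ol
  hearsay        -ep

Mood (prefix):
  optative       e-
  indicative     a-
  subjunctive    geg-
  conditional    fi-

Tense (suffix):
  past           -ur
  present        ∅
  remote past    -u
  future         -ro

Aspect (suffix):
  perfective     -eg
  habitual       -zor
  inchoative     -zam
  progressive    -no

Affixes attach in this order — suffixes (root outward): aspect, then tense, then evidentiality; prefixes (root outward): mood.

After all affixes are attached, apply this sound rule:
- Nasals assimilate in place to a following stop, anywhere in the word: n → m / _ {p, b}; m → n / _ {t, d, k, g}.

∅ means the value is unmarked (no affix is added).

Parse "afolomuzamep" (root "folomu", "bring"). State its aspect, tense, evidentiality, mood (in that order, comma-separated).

inchoative, present, hearsay, indicative

Segment: a-folomu-zam-ep.
aspect: -zam → inchoative.
tense: ∅ → present.
evidentiality: -ep → hearsay.
mood: a- → indicative.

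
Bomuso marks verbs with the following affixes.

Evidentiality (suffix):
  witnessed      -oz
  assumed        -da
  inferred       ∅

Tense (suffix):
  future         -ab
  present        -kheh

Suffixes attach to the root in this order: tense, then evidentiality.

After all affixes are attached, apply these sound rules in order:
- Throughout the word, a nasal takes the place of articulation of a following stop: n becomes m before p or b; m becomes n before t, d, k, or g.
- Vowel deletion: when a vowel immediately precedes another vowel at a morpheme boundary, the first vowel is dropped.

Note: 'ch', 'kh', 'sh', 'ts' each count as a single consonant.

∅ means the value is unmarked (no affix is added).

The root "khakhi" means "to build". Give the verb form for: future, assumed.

khakhabda

Attach tense future -ab → khakhiab.
Attach evidentiality assumed -da → khakhiabda.
Nasal assimilation: no change.
Apply vowel deletion: khakhiabda → khakhabda.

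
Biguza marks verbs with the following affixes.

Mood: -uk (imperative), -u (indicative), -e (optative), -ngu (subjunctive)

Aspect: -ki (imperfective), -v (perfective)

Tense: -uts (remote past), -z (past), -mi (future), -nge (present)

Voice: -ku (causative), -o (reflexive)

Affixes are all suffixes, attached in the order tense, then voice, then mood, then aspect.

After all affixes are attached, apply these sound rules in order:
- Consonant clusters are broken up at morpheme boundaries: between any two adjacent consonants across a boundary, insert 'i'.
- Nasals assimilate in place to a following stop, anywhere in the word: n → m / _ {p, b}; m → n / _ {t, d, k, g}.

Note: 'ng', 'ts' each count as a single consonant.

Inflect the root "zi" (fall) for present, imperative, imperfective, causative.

zingekuukiki

Attach tense present -nge → zinge.
Attach voice causative -ku → zingeku.
Attach mood imperative -uk → zingekuuk.
Attach aspect imperfective -ki → zingekuukki.
Apply epenthesis: zingekuukki → zingekuukiki.
Nasal assimilation: no change.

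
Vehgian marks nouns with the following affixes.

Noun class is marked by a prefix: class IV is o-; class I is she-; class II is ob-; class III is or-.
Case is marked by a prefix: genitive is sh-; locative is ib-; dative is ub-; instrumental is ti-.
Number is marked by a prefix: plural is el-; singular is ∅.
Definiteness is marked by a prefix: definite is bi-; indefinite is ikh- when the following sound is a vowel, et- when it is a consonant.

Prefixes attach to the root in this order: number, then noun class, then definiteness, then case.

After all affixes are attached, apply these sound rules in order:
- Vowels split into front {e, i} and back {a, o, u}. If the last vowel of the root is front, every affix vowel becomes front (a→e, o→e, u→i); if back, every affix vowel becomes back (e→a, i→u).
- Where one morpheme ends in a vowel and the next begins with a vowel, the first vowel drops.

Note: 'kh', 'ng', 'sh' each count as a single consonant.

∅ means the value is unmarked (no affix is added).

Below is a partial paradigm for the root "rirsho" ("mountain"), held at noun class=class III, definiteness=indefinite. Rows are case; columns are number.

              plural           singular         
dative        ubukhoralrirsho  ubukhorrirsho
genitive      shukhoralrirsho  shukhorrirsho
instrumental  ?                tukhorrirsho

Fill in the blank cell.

tukhoralrirsho

Attach number plural el- → elrirsho.
Attach noun class class III or- → orelrirsho.
Attach definiteness indefinite ikh- (before vowel 'o') → ikhorelrirsho.
Attach case instrumental ti- → tiikhorelrirsho.
Apply vowel harmony: tiikhorelrirsho → tuukhoralrirsho.
Apply vowel deletion: tuukhoralrirsho → tukhoralrirsho.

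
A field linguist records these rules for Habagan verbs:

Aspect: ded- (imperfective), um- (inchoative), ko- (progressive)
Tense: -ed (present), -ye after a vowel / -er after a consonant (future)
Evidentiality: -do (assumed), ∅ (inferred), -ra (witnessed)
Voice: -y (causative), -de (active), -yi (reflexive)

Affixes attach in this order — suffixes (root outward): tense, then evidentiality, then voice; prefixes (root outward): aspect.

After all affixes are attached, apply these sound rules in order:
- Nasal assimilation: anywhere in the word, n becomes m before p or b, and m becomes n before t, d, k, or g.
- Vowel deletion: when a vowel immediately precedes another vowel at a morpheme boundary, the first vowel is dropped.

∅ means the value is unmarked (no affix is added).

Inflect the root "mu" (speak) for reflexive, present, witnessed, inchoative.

Attach tense present -ed → mued.
Attach evidentiality witnessed -ra → muedra.
Attach voice reflexive -yi → muedrayi.
Attach aspect inchoative um- → ummuedrayi.
Nasal assimilation: no change.
Apply vowel deletion: ummuedrayi → ummedrayi.

ummedrayi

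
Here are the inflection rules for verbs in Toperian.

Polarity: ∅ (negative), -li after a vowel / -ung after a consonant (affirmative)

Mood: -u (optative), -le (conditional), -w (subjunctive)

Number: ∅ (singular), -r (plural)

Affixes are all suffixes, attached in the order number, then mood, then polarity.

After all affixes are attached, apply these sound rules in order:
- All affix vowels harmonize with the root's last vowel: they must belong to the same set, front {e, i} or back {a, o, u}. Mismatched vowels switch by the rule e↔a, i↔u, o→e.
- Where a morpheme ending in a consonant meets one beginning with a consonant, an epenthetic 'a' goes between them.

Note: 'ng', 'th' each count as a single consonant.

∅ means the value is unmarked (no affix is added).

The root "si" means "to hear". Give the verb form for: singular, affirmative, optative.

siili

number = singular: zero marking, form stays si.
Attach mood optative -u → siu.
Attach polarity affirmative -li (after vowel 'u') → siuli.
Apply vowel harmony: siuli → siili.
Epenthesis: no change.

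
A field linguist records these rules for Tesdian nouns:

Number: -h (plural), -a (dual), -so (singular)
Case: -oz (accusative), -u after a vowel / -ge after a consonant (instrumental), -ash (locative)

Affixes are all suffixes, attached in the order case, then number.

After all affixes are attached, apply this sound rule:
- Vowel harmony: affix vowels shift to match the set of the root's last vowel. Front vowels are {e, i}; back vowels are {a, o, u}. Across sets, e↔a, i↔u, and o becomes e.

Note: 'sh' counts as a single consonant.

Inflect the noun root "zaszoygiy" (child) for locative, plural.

Attach case locative -ash → zaszoygiyash.
Attach number plural -h → zaszoygiyashh.
Apply vowel harmony: zaszoygiyashh → zaszoygiyeshh.

zaszoygiyeshh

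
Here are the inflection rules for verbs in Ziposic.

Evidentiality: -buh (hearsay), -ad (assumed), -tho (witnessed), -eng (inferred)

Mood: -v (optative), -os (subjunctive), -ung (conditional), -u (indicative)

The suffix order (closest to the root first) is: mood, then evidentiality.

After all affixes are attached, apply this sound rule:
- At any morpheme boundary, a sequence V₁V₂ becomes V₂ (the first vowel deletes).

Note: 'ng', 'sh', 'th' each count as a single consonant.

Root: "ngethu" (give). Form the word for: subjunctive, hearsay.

ngethosbuh

Attach mood subjunctive -os → ngethuos.
Attach evidentiality hearsay -buh → ngethuosbuh.
Apply vowel deletion: ngethuosbuh → ngethosbuh.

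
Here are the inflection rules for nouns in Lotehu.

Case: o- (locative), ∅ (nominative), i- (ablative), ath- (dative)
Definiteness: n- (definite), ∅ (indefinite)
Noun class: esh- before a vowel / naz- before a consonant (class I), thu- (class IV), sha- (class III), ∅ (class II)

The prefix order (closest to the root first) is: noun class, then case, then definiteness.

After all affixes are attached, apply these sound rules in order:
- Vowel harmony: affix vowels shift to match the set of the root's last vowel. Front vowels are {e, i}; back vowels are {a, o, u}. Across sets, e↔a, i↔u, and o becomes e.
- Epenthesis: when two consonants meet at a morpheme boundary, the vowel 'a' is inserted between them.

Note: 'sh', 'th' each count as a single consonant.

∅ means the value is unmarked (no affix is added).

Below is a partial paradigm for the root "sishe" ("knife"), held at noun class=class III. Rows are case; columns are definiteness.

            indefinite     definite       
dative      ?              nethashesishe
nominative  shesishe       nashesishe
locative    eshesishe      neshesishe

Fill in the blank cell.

Attach noun class class III sha- → shasishe.
Attach case dative ath- → athshasishe.
definiteness = indefinite: zero marking, form stays athshasishe.
Apply vowel harmony: athshasishe → ethshesishe.
Apply epenthesis: ethshesishe → ethashesishe.

ethashesishe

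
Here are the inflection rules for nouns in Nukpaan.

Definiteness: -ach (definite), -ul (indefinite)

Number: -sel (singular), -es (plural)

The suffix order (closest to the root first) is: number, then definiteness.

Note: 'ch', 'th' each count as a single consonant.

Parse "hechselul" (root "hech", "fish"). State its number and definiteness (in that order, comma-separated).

Segment: hech-sel-ul.
number: -sel → singular.
definiteness: -ul → indefinite.

singular, indefinite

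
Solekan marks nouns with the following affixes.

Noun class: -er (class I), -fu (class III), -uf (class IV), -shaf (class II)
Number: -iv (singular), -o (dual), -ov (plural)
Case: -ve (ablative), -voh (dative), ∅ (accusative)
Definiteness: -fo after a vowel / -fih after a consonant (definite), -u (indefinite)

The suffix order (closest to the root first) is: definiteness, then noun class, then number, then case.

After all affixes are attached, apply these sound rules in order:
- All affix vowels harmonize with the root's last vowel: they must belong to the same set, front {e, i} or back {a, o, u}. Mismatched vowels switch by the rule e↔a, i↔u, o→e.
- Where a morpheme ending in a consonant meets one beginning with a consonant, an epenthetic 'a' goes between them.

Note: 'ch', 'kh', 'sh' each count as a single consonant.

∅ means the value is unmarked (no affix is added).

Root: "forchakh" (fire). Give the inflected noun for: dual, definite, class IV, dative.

forchakhafuhufovoh

Attach definiteness definite -fih (after consonant 'kh') → forchakhfih.
Attach noun class class IV -uf → forchakhfihuf.
Attach number dual -o → forchakhfihufo.
Attach case dative -voh → forchakhfihufovoh.
Apply vowel harmony: forchakhfihufovoh → forchakhfuhufovoh.
Apply epenthesis: forchakhfuhufovoh → forchakhafuhufovoh.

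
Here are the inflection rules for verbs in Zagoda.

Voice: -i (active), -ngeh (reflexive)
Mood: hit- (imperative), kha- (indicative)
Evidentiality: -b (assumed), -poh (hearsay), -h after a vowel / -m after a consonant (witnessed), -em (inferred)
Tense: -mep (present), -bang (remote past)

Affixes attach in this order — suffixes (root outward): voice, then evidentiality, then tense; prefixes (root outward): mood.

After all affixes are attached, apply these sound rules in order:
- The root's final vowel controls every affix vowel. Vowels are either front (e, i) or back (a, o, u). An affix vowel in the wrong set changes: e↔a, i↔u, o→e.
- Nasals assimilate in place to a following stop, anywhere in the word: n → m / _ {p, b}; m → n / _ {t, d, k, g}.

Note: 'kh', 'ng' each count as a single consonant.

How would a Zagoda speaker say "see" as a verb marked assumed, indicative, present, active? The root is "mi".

Attach voice active -i → mii.
Attach evidentiality assumed -b → miib.
Attach tense present -mep → miibmep.
Attach mood indicative kha- → khamiibmep.
Apply vowel harmony: khamiibmep → khemiibmep.
Nasal assimilation: no change.

khemiibmep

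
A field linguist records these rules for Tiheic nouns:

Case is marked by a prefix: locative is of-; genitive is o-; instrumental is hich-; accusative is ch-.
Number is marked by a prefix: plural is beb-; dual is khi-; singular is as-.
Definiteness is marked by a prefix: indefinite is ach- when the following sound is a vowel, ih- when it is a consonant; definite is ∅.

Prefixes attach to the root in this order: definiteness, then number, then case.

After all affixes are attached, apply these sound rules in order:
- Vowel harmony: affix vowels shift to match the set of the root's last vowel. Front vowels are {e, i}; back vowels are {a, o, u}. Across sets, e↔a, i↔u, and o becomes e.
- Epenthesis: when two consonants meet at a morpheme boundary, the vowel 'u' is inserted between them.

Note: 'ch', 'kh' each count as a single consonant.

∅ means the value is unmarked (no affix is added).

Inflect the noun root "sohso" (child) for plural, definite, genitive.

obabusohso

definiteness = definite: zero marking, form stays sohso.
Attach number plural beb- → bebsohso.
Attach case genitive o- → obebsohso.
Apply vowel harmony: obebsohso → obabsohso.
Apply epenthesis: obabsohso → obabusohso.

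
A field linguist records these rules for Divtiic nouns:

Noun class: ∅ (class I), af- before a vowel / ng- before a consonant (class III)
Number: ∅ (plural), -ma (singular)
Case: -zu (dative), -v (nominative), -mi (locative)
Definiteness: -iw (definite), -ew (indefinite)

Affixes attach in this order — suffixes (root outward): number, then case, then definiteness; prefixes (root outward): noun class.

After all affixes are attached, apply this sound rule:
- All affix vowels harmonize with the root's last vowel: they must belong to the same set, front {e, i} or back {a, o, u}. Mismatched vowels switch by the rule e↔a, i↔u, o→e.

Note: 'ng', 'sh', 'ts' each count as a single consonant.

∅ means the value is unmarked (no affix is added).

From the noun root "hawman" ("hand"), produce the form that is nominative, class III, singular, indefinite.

Attach number singular -ma → hawmanma.
Attach case nominative -v → hawmanmav.
Attach definiteness indefinite -ew → hawmanmavew.
Attach noun class class III ng- (before consonant 'h') → nghawmanmavew.
Apply vowel harmony: nghawmanmavew → nghawmanmavaw.

nghawmanmavaw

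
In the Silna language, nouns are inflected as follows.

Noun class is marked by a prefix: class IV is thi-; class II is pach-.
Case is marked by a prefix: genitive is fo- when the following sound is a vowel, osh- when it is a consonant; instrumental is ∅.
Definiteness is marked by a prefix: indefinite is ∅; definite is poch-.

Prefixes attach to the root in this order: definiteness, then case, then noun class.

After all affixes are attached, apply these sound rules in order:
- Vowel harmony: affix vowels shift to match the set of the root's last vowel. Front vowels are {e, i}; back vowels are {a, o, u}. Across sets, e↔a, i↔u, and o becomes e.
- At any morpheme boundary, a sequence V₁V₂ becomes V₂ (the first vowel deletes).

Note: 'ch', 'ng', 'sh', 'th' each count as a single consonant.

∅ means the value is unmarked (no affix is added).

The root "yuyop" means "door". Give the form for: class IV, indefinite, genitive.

definiteness = indefinite: zero marking, form stays yuyop.
Attach case genitive osh- (before consonant 'y') → oshyuyop.
Attach noun class class IV thi- → thioshyuyop.
Apply vowel harmony: thioshyuyop → thuoshyuyop.
Apply vowel deletion: thuoshyuyop → thoshyuyop.

thoshyuyop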